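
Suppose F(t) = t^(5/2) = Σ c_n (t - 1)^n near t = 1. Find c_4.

-5/128

Use the known series and substitute for the argument.
F(1) = 1
F′(1) = 5/2
F′′(1) = 15/4
F′′′(1) = 15/8
F^(4)(1) = -15/16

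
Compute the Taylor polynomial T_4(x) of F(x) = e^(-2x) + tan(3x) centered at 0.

Combine the two series term by term.
[x^0] = 1;  [x^1] = 1;  [x^2] = 2;  [x^3] = 23/3;  [x^4] = 2/3.

2*x^4/3 + 23*x^3/3 + 2*x^2 + x + 1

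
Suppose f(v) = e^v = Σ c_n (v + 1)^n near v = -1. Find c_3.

Apply the Taylor formula c_k = f^(k)(a)/k!.

e^(-1)/6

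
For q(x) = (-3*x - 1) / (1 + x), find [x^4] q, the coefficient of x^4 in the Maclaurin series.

2

Shift and add copies of the series according to the polynomial's terms.
q(0) = -1
q′(0) = -2
q′′(0) = 4
q′′′(0) = -12
q^(4)(0) = 48
So c_4 = q^(4)(0)/4! = 2.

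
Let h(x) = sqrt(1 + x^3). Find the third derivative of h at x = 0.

3

The coefficient of x^3 in the expansion is 1/2, so h′′′(0) = 3! * (1/2) = 3.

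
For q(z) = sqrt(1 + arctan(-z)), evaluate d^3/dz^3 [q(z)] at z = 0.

Substitute the inner expansion into the outer series and collect powers.
From the series, [z^3] q = 5/48; multiply by 3! = 6 to get 5/8.

5/8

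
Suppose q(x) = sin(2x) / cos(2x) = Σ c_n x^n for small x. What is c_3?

Write the quotient as an unknown series and match coefficients against numerator = denominator · series.
q(0) = 0
q′(0) = 2
q′′(0) = 0
q′′′(0) = 16

8/3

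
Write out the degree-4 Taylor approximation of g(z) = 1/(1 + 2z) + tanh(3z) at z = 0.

16*z^4 - 17*z^3 + 4*z^2 + z + 1

Combine the two series term by term.
[z^0] = 1;  [z^1] = 1;  [z^2] = 4;  [z^3] = -17;  [z^4] = 16.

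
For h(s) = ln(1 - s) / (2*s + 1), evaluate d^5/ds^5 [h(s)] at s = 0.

Multiply the numerator's expansion by the denominator's geometric series.
From the series, [s^5] h = -391/30; multiply by 5! = 120 to get -1564.

-1564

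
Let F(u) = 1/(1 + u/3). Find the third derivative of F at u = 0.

Compute the successive derivatives at the expansion point and divide by k!.
From the series, [u^3] F = -1/27; multiply by 3! = 6 to get -2/9.

-2/9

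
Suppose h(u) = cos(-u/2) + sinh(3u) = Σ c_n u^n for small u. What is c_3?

Combine the two series term by term.
h(0) = 1
h′(0) = 3
h′′(0) = -1/4
h′′′(0) = 27

9/2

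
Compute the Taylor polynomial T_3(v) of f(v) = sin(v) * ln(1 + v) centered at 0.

Multiply the two series term by term and collect like powers.
[v^0] = 0;  [v^1] = 0;  [v^2] = 1;  [v^3] = -1/2.

-v^3/2 + v^2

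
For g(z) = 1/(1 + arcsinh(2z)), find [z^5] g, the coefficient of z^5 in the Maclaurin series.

-92/5

Substitute the inner expansion into the outer series and collect powers.
g(0) = 1
g′(0) = -2
g′′(0) = 8
g′′′(0) = -40
g^(4)(0) = 256
g^(5)(0) = -2208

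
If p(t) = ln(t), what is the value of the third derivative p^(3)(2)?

From the series, [(t - 2)^3] p = 1/24; multiply by 3! = 6 to get 1/4.

1/4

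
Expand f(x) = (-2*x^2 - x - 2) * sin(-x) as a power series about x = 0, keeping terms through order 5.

-19*x^5/60 - x^4/6 + 5*x^3/3 + x^2 + 2*x

Shift and add copies of the series according to the polynomial's terms.
f(0) = 0
f′(0) = 2
f′′(0) = 2
f′′′(0) = 10
f^(4)(0) = -4
f^(5)(0) = -38
Then c_k = f^(k)(0)/k! gives each Taylor coefficient.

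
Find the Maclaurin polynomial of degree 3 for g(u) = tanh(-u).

g(0) = 0
g′(0) = -1
g′′(0) = 0
g′′′(0) = 2

u^3/3 - u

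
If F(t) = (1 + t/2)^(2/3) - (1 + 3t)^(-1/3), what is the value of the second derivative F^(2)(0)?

Expand each term separately and add.
From the series, [t^2] F = -73/36; multiply by 2! = 2 to get -73/18.

-73/18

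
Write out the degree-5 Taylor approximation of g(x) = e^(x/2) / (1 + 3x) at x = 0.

-789869*x^5/3840 + 26329*x^4/384 - 1097*x^3/48 + 61*x^2/8 - 5*x/2 + 1

Multiply the two series term by term and collect like powers.
g(0) = 1
g′(0) = -5/2
g′′(0) = 61/4
g′′′(0) = -1097/8
g^(4)(0) = 26329/16
g^(5)(0) = -789869/32
Then c_k = g^(k)(0)/k! gives each Taylor coefficient.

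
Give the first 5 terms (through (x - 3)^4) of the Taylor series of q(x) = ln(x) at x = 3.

-(x - 3)^4/324 + (x - 3)^3/81 - (x - 3)^2/18 + (x - 3)/3 + ln(3)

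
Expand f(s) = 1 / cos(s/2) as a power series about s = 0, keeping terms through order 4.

Write the quotient as an unknown series and match coefficients against numerator = denominator · series.
f(0) = 1
f′(0) = 0
f′′(0) = 1/4
f′′′(0) = 0
f^(4)(0) = 5/16
Dividing each by k! gives the coefficients c_0, ..., c_4.

5*s^4/384 + s^2/8 + 1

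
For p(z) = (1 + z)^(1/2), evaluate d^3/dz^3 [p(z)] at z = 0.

The coefficient of z^3 in the expansion is 1/16, so p′′′(0) = 3! * (1/16) = 3/8.

3/8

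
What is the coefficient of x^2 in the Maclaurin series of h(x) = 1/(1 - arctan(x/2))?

Substitute the inner expansion into the outer series and collect powers.
h(0) = 1
h′(0) = 1/2
h′′(0) = 1/2
So c_2 = h′′(0)/2! = 1/4.

1/4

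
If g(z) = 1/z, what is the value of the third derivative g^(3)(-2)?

-3/8

From the series, [(z + 2)^3] g = -1/16; multiply by 3! = 6 to get -3/8.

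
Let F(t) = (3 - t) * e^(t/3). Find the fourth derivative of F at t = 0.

-1/9

Shift and add copies of the series according to the polynomial's terms.
From the series, [t^4] F = -1/216; multiply by 4! = 24 to get -1/9.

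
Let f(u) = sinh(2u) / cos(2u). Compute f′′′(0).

Invert the denominator's series and multiply.
The coefficient of u^3 in the expansion is 16/3, so f′′′(0) = 3! * (16/3) = 32.

32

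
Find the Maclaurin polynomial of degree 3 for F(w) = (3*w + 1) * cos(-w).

-3*w^3/2 - w^2/2 + 3*w + 1

Shift and add copies of the series according to the polynomial's terms.
F(0) = 1
F′(0) = 3
F′′(0) = -1
F′′′(0) = -9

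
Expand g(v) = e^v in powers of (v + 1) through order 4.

(v + 1)^4*e^(-1)/24 + (v + 1)^3*e^(-1)/6 + (v + 1)^2*e^(-1)/2 + (v + 1)*e^(-1) + e^(-1)

g(-1) = e^(-1)
g′(-1) = e^(-1)
g′′(-1) = e^(-1)
g′′′(-1) = e^(-1)
g^(4)(-1) = e^(-1)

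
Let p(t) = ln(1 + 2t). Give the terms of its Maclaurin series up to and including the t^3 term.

8*t^3/3 - 2*t^2 + 2*t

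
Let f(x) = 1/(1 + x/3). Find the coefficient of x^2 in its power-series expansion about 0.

1/9

f(0) = 1
f′(0) = -1/3
f′′(0) = 2/9
So c_2 = f′′(0)/2! = 1/9.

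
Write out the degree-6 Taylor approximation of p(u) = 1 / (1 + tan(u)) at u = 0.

122*u^6/45 - 32*u^5/15 + 5*u^4/3 - 4*u^3/3 + u^2 - u + 1

Use the geometric series for the reciprocal, then substitute.
[u^0] = 1;  [u^1] = -1;  [u^2] = 1;  [u^3] = -4/3;  [u^4] = 5/3;  [u^5] = -32/15;  [u^6] = 122/45.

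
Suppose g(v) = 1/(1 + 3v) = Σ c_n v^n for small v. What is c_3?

g(0) = 1
g′(0) = -3
g′′(0) = 18
g′′′(0) = -162
Dividing each by k! gives the coefficients c_0, ..., c_3.

-27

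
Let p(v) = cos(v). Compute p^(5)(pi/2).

-1

Differentiate repeatedly and evaluate at the center.
From the series, [(v - pi/2)^5] p = -1/120; multiply by 5! = 120 to get -1.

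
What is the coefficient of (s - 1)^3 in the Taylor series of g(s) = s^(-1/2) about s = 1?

Use the known series and substitute for the argument.
g(1) = 1
g′(1) = -1/2
g′′(1) = 3/4
g′′′(1) = -15/8
The Taylor polynomial is Σ g^(k)(1)/k! · (s - 1)^k.

-5/16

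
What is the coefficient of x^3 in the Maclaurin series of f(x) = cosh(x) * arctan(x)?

1/6

Take the Cauchy product of the two expansions.
f(0) = 0
f′(0) = 1
f′′(0) = 0
f′′′(0) = 1
So c_3 = f′′′(0)/3! = 1/6.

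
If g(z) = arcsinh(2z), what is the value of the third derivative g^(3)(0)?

-8

From the series, [z^3] g = -4/3; multiply by 3! = 6 to get -8.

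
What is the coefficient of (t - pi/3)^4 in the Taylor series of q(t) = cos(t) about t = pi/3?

1/48

Compute the successive derivatives at the expansion point and divide by k!.
q(pi/3) = 1/2
q′(pi/3) = -sqrt(3)/2
q′′(pi/3) = -1/2
q′′′(pi/3) = sqrt(3)/2
q^(4)(pi/3) = 1/2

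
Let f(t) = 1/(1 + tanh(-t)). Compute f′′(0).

2

Compose series: expand the inner function first, then feed it into the outer expansion.
The coefficient of t^2 in the expansion is 1, so f′′(0) = 2! * (1) = 2.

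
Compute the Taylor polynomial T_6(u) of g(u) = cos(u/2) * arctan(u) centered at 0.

Expand each factor separately, then convolve coefficients.
[u^0] = 0;  [u^1] = 1;  [u^2] = 0;  [u^3] = -11/24;  [u^4] = 0;  [u^5] = 469/1920;  [u^6] = 0.

469*u^5/1920 - 11*u^3/24 + u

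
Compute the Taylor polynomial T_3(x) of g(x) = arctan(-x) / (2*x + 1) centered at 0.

Multiply the numerator's expansion by the denominator's geometric series.
g(0) = 0
g′(0) = -1
g′′(0) = 4
g′′′(0) = -22
Dividing each by k! gives the coefficients c_0, ..., c_3.

-11*x^3/3 + 2*x^2 - x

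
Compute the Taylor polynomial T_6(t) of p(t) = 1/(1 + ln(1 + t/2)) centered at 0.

Plug the Maclaurin series of the inner function into that of the outer and collect terms.

3289*t^6/23040 - 347*t^5/1920 + 11*t^4/48 - 7*t^3/24 + 3*t^2/8 - t/2 + 1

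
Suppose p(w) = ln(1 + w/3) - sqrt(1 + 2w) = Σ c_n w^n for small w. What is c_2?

4/9

Combine the two series term by term.
[w^0] = -1;  [w^1] = -2/3;  [w^2] = 4/9.
So c_2 = p′′(0)/2! = 4/9.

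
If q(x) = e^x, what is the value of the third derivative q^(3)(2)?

e^(2)

The coefficient of (x - 2)^3 in the expansion is e^(2)/6, so q′′′(2) = 3! * (e^(2)/6) = e^(2).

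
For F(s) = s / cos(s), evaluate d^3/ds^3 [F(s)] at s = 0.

3

Invert the denominator's series and multiply.
From the series, [s^3] F = 1/2; multiply by 3! = 6 to get 3.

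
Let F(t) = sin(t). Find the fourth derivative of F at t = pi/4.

sqrt(2)/2

The coefficient of (t - pi/4)^4 in the expansion is sqrt(2)/48, so F^(4)(pi/4) = 4! * (sqrt(2)/48) = sqrt(2)/2.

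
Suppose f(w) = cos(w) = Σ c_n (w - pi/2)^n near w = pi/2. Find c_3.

[(w - pi/2)^0] = 0;  [(w - pi/2)^1] = -1;  [(w - pi/2)^2] = 0;  [(w - pi/2)^3] = 1/6.

1/6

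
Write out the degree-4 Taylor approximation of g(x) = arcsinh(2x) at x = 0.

Apply the Taylor formula c_k = f^(k)(a)/k!.
g(0) = 0
g′(0) = 2
g′′(0) = 0
g′′′(0) = -8
g^(4)(0) = 0

-4*x^3/3 + 2*x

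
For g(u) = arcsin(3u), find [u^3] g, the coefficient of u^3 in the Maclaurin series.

9/2

g(0) = 0
g′(0) = 3
g′′(0) = 0
g′′′(0) = 27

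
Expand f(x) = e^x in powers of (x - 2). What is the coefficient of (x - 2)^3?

e^(2)/6

f(2) = e^(2)
f′(2) = e^(2)
f′′(2) = e^(2)
f′′′(2) = e^(2)
So c_3 = f′′′(2)/3! = e^(2)/6.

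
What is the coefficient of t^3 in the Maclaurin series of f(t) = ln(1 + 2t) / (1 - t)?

Take the Cauchy product of the two expansions.
f(0) = 0
f′(0) = 2
f′′(0) = 0
f′′′(0) = 16
The Taylor polynomial is Σ f^(k)(0)/k! · t^k.

8/3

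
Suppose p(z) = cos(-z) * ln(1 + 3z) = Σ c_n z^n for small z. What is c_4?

-18

Take the Cauchy product of the two expansions.
p(0) = 0
p′(0) = 3
p′′(0) = -9
p′′′(0) = 45
p^(4)(0) = -432
The Taylor polynomial is Σ p^(k)(0)/k! · z^k.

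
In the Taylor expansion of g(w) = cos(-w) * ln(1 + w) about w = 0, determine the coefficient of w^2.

Write out both Maclaurin series and multiply, keeping only the needed powers.
g(0) = 0
g′(0) = 1
g′′(0) = -1
So c_2 = g′′(0)/2! = -1/2.

-1/2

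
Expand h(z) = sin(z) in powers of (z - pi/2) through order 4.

Apply the Taylor formula c_k = f^(k)(a)/k!.
[(z - pi/2)^0] = 1;  [(z - pi/2)^1] = 0;  [(z - pi/2)^2] = -1/2;  [(z - pi/2)^3] = 0;  [(z - pi/2)^4] = 1/24.

(z - pi/2)^4/24 - (z - pi/2)^2/2 + 1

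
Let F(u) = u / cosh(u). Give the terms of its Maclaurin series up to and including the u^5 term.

Divide the numerator series by the denominator series (power-series long division).
F(0) = 0
F′(0) = 1
F′′(0) = 0
F′′′(0) = -3
F^(4)(0) = 0
F^(5)(0) = 25

5*u^5/24 - u^3/2 + u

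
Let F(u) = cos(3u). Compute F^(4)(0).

81

The coefficient of u^4 in the expansion is 27/8, so F^(4)(0) = 4! * (27/8) = 81.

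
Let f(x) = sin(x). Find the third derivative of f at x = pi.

1

From the series, [(x - pi)^3] f = 1/6; multiply by 3! = 6 to get 1.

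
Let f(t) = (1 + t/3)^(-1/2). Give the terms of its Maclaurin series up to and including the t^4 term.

35*t^4/10368 - 5*t^3/432 + t^2/24 - t/6 + 1

f(0) = 1
f′(0) = -1/6
f′′(0) = 1/12
f′′′(0) = -5/72
f^(4)(0) = 35/432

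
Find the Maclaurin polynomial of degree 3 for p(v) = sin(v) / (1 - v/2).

Expand each factor separately, then convolve coefficients.
p(0) = 0
p′(0) = 1
p′′(0) = 1
p′′′(0) = 1/2
Dividing each by k! gives the coefficients c_0, ..., c_3.

v^3/12 + v^2/2 + v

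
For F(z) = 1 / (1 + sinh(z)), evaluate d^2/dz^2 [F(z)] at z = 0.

2

Write 1/(1+u) = 1 - u + u^2 - u^3 + ... and substitute the series for u.
The coefficient of z^2 in the expansion is 1, so F′′(0) = 2! * (1) = 2.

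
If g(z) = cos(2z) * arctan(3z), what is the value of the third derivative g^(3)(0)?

Take the Cauchy product of the two expansions.
The coefficient of z^3 in the expansion is -15, so g′′′(0) = 3! * (-15) = -90.

-90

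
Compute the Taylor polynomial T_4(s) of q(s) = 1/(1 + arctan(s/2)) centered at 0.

s^4/48 - s^3/12 + s^2/4 - s/2 + 1

Plug the Maclaurin series of the inner function into that of the outer and collect terms.
q(0) = 1
q′(0) = -1/2
q′′(0) = 1/2
q′′′(0) = -1/2
q^(4)(0) = 1/2
Then c_k = q^(k)(0)/k! gives each Taylor coefficient.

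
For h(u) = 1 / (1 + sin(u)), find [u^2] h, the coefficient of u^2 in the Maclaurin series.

Write 1/(1+u) = 1 - u + u^2 - u^3 + ... and substitute the series for u.
h(0) = 1
h′(0) = -1
h′′(0) = 2
So c_2 = h′′(0)/2! = 1.

1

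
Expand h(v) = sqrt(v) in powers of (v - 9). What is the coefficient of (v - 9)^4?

h(9) = 3
h′(9) = 1/6
h′′(9) = -1/108
h′′′(9) = 1/648
h^(4)(9) = -5/11664
So c_4 = h^(4)(9)/4! = -5/279936.

-5/279936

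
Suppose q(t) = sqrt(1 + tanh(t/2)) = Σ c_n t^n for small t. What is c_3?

-5/384

Let u equal the inner series; expand the outer function in u and truncate.
So c_3 = q′′′(0)/3! = -5/384.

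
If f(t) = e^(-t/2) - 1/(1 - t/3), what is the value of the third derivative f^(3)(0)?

-25/72

Expand each term separately and add.
From the series, [t^3] f = -25/432; multiply by 3! = 6 to get -25/72.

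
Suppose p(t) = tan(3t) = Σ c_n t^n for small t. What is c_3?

Use the known series and substitute for the argument.
p(0) = 0
p′(0) = 3
p′′(0) = 0
p′′′(0) = 54

9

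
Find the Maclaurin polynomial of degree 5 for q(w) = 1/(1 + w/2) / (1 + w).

Multiply the two series term by term and collect like powers.
q(0) = 1
q′(0) = -3/2
q′′(0) = 7/2
q′′′(0) = -45/4
q^(4)(0) = 93/2
q^(5)(0) = -945/4

-63*w^5/32 + 31*w^4/16 - 15*w^3/8 + 7*w^2/4 - 3*w/2 + 1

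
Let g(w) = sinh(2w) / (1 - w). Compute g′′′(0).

20

Write out both Maclaurin series and multiply, keeping only the needed powers.
From the series, [w^3] g = 10/3; multiply by 3! = 6 to get 20.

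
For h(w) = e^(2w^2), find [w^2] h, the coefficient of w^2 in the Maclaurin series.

2

h(0) = 1
h′(0) = 0
h′′(0) = 4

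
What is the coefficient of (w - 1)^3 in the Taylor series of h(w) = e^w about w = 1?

Compute the successive derivatives at the expansion point and divide by k!.
h(1) = e
h′(1) = e
h′′(1) = e
h′′′(1) = e

e/6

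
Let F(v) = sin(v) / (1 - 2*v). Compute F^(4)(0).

Use 1/(1 - r) = Σ r^k on the denominator, then take the Cauchy product.
From the series, [v^4] F = 23/3; multiply by 4! = 24 to get 184.

184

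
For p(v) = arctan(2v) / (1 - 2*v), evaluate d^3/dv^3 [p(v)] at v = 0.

32

Use 1/(1 - r) = Σ r^k on the denominator, then take the Cauchy product.
The coefficient of v^3 in the expansion is 16/3, so p′′′(0) = 3! * (16/3) = 32.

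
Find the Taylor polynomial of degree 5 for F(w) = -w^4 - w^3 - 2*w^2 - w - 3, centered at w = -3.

[(w + 3)^0] = -72;  [(w + 3)^1] = 92;  [(w + 3)^2] = -47;  [(w + 3)^3] = 11;  [(w + 3)^4] = -1;  [(w + 3)^5] = 0.

-(w + 3)^4 + 11*(w + 3)^3 - 47*(w + 3)^2 + 92*(w + 3) - 72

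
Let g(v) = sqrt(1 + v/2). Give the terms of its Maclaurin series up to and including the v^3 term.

v^3/128 - v^2/32 + v/4 + 1

Use the known series and substitute for the argument.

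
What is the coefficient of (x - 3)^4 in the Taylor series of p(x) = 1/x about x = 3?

1/243

p(3) = 1/3
p′(3) = -1/9
p′′(3) = 2/27
p′′′(3) = -2/27
p^(4)(3) = 8/81
So c_4 = p^(4)(3)/4! = 1/243.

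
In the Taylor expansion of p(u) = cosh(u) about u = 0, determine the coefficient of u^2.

1/2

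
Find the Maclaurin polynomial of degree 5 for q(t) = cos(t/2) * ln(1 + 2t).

1943*t^5/320 - 15*t^4/4 + 29*t^3/12 - 2*t^2 + 2*t

Multiply the two series term by term and collect like powers.
q(0) = 0
q′(0) = 2
q′′(0) = -4
q′′′(0) = 29/2
q^(4)(0) = -90
q^(5)(0) = 5829/8
Dividing each by k! gives the coefficients c_0, ..., c_5.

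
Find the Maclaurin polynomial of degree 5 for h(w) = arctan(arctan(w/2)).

11*w^5/480 - w^3/12 + w/2

Compose series: expand the inner function first, then feed it into the outer expansion.
[w^0] = 0;  [w^1] = 1/2;  [w^2] = 0;  [w^3] = -1/12;  [w^4] = 0;  [w^5] = 11/480.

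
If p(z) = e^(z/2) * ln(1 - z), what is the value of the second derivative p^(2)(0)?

Write out both Maclaurin series and multiply, keeping only the needed powers.
From the series, [z^2] p = -1; multiply by 2! = 2 to get -2.

-2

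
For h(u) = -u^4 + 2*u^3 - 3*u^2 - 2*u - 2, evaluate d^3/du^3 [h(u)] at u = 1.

Differentiate repeatedly and evaluate at the center.
From the series, [(u - 1)^3] h = -2; multiply by 3! = 6 to get -12.

-12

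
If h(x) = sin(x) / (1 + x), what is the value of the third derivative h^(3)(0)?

5

Write out both Maclaurin series and multiply, keeping only the needed powers.
From the series, [x^3] h = 5/6; multiply by 3! = 6 to get 5.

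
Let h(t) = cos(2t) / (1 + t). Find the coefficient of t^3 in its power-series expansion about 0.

1

Expand each factor separately, then convolve coefficients.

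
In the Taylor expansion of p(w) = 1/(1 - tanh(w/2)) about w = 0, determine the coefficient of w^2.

1/4

Plug the Maclaurin series of the inner function into that of the outer and collect terms.
p(0) = 1
p′(0) = 1/2
p′′(0) = 1/2
Then c_k = p^(k)(0)/k! gives each Taylor coefficient.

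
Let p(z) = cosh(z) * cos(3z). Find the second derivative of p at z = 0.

Take the Cauchy product of the two expansions.
From the series, [z^2] p = -4; multiply by 2! = 2 to get -8.

-8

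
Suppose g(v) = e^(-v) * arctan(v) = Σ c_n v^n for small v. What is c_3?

1/6

Write out both Maclaurin series and multiply, keeping only the needed powers.
[v^0] = 0;  [v^1] = 1;  [v^2] = -1;  [v^3] = 1/6.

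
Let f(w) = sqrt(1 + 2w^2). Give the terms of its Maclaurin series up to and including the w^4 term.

Apply the Taylor formula c_k = f^(k)(a)/k!.

-w^4/2 + w^2 + 1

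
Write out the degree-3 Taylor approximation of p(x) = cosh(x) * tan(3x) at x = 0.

21*x^3/2 + 3*x

Expand each factor separately, then convolve coefficients.
p(0) = 0
p′(0) = 3
p′′(0) = 0
p′′′(0) = 63
The Taylor polynomial is Σ p^(k)(0)/k! · x^k.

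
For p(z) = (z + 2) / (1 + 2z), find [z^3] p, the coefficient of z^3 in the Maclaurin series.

-12

Multiply each power in the prefactor through the base expansion.
p(0) = 2
p′(0) = -3
p′′(0) = 12
p′′′(0) = -72
So c_3 = p′′′(0)/3! = -12.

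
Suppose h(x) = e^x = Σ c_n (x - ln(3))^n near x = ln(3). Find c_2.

Apply the Taylor formula c_k = f^(k)(a)/k!.

3/2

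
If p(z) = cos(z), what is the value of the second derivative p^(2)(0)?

The coefficient of z^2 in the expansion is -1/2, so p′′(0) = 2! * (-1/2) = -1.

-1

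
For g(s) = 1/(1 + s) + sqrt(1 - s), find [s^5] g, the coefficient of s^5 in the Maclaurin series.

-263/256

Combine the two series term by term.
g(0) = 2
g′(0) = -3/2
g′′(0) = 7/4
g′′′(0) = -51/8
g^(4)(0) = 369/16
g^(5)(0) = -3945/32
So c_5 = g^(5)(0)/5! = -263/256.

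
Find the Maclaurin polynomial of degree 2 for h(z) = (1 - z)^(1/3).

-z^2/9 - z/3 + 1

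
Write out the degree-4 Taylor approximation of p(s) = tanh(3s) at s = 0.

-9*s^3 + 3*s

p(0) = 0
p′(0) = 3
p′′(0) = 0
p′′′(0) = -54
p^(4)(0) = 0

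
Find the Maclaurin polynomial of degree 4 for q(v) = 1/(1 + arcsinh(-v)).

2*v^4/3 + 5*v^3/6 + v^2 + v + 1

Plug the Maclaurin series of the inner function into that of the outer and collect terms.
q(0) = 1
q′(0) = 1
q′′(0) = 2
q′′′(0) = 5
q^(4)(0) = 16
Dividing each by k! gives the coefficients c_0, ..., c_4.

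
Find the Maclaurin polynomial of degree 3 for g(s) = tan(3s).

9*s^3 + 3*s

Use the known series and substitute for the argument.
[s^0] = 0;  [s^1] = 3;  [s^2] = 0;  [s^3] = 9.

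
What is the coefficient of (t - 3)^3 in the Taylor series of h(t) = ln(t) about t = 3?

Use the known series and substitute for the argument.
So c_3 = h′′′(3)/3! = 1/81.

1/81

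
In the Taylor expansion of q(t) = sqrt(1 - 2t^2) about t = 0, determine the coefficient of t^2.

-1

q(0) = 1
q′(0) = 0
q′′(0) = -2
So c_2 = q′′(0)/2! = -1.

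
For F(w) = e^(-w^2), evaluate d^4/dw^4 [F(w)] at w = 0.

12

The coefficient of w^4 in the expansion is 1/2, so F^(4)(0) = 4! * (1/2) = 12.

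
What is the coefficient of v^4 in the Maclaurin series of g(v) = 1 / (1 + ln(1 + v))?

Expand as Σ (-1)^k u^k with u equal to the inner function's series.
g(0) = 1
g′(0) = -1
g′′(0) = 3
g′′′(0) = -14
g^(4)(0) = 88
So c_4 = g^(4)(0)/4! = 11/3.

11/3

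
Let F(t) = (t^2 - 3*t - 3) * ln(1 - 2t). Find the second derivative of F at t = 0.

Shift and add copies of the series according to the polynomial's terms.
The coefficient of t^2 in the expansion is 12, so F′′(0) = 2! * (12) = 24.

24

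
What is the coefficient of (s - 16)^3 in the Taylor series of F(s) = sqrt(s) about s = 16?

F(16) = 4
F′(16) = 1/8
F′′(16) = -1/256
F′′′(16) = 3/8192
The Taylor polynomial is Σ F^(k)(16)/k! · (s - 16)^k.

1/16384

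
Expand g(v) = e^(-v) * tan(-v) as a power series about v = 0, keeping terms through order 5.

Expand each factor separately, then convolve coefficients.

-41*v^5/120 + v^4/2 - 5*v^3/6 + v^2 - v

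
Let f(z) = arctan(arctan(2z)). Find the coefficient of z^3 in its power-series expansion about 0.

-16/3

Plug the Maclaurin series of the inner function into that of the outer and collect terms.
f(0) = 0
f′(0) = 2
f′′(0) = 0
f′′′(0) = -32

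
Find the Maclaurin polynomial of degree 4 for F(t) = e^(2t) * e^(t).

27*t^4/8 + 9*t^3/2 + 9*t^2/2 + 3*t + 1

Multiply the two series term by term and collect like powers.
F(0) = 1
F′(0) = 3
F′′(0) = 9
F′′′(0) = 27
F^(4)(0) = 81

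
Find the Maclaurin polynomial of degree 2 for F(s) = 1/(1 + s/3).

s^2/9 - s/3 + 1

F(0) = 1
F′(0) = -1/3
F′′(0) = 2/9
The Taylor polynomial is Σ F^(k)(0)/k! · s^k.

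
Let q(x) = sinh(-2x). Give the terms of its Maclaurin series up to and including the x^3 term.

-4*x^3/3 - 2*x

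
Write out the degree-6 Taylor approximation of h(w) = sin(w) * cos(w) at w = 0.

Take the Cauchy product of the two expansions.
[w^0] = 0;  [w^1] = 1;  [w^2] = 0;  [w^3] = -2/3;  [w^4] = 0;  [w^5] = 2/15;  [w^6] = 0.

2*w^5/15 - 2*w^3/3 + w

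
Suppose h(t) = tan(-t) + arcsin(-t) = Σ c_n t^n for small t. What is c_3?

Expand each term separately and add.

-1/2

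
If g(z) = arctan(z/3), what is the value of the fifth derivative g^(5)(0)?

8/81

Apply the Taylor formula c_k = f^(k)(a)/k!.
The coefficient of z^5 in the expansion is 1/1215, so g^(5)(0) = 5! * (1/1215) = 8/81.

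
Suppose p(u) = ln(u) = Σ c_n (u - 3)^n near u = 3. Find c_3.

p(3) = ln(3)
p′(3) = 1/3
p′′(3) = -1/9
p′′′(3) = 2/27
So c_3 = p′′′(3)/3! = 1/81.

1/81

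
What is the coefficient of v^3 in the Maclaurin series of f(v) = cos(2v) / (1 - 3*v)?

Use 1/(1 - r) = Σ r^k on the denominator, then take the Cauchy product.
f(0) = 1
f′(0) = 3
f′′(0) = 14
f′′′(0) = 126

21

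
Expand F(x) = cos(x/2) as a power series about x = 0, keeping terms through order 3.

1 - x^2/8

F(0) = 1
F′(0) = 0
F′′(0) = -1/4
F′′′(0) = 0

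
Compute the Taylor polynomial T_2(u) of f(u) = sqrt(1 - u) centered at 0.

-u^2/8 - u/2 + 1

Use the known series and substitute for the argument.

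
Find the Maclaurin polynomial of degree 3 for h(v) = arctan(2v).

[v^0] = 0;  [v^1] = 2;  [v^2] = 0;  [v^3] = -8/3.

-8*v^3/3 + 2*v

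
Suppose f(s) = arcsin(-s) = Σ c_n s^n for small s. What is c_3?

-1/6

Compute the successive derivatives at the expansion point and divide by k!.
f(0) = 0
f′(0) = -1
f′′(0) = 0
f′′′(0) = -1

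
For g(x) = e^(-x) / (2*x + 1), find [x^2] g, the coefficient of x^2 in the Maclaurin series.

13/2

Use 1/(1 - r) = Σ r^k on the denominator, then take the Cauchy product.
g(0) = 1
g′(0) = -3
g′′(0) = 13
The Taylor polynomial is Σ g^(k)(0)/k! · x^k.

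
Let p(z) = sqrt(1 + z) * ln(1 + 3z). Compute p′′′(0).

Expand each factor separately, then convolve coefficients.
From the series, [z^3] p = 51/8; multiply by 3! = 6 to get 153/4.

153/4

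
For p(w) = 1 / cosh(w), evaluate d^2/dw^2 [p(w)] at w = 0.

-1

Divide the numerator series by the denominator series (power-series long division).
The coefficient of w^2 in the expansion is -1/2, so p′′(0) = 2! * (-1/2) = -1.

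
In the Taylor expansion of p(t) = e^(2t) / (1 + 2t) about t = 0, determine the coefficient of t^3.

-8/3

Take the Cauchy product of the two expansions.
p(0) = 1
p′(0) = 0
p′′(0) = 4
p′′′(0) = -16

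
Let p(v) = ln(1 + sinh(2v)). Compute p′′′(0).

Substitute the inner expansion into the outer series and collect powers.
From the series, [v^3] p = 4; multiply by 3! = 6 to get 24.

24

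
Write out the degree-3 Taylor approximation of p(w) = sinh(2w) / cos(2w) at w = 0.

16*w^3/3 + 2*w

Invert the denominator's series and multiply.
p(0) = 0
p′(0) = 2
p′′(0) = 0
p′′′(0) = 32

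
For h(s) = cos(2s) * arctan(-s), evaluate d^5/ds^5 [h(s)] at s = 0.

Write out both Maclaurin series and multiply, keeping only the needed powers.
The coefficient of s^5 in the expansion is -23/15, so h^(5)(0) = 5! * (-23/15) = -184.

-184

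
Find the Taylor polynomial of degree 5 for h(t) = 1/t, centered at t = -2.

-(t + 2)^5/64 - (t + 2)^4/32 - (t + 2)^3/16 - (t + 2)^2/8 - (t + 2)/4 - 1/2

[(t + 2)^0] = -1/2;  [(t + 2)^1] = -1/4;  [(t + 2)^2] = -1/8;  [(t + 2)^3] = -1/16;  [(t + 2)^4] = -1/32;  [(t + 2)^5] = -1/64.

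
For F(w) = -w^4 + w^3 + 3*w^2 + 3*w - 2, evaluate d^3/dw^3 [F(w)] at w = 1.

The coefficient of (w - 1)^3 in the expansion is -3, so F′′′(1) = 3! * (-3) = -18.

-18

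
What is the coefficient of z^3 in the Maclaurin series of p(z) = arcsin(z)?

Differentiate repeatedly and evaluate at the center.
p(0) = 0
p′(0) = 1
p′′(0) = 0
p′′′(0) = 1
Then c_k = p^(k)(0)/k! gives each Taylor coefficient.

1/6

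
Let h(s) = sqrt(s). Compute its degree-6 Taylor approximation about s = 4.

-21*(s - 4)^6/2097152 + 7*(s - 4)^5/131072 - 5*(s - 4)^4/16384 + (s - 4)^3/512 - (s - 4)^2/64 + (s - 4)/4 + 2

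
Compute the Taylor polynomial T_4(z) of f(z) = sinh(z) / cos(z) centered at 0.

2*z^3/3 + z

Divide the numerator series by the denominator series (power-series long division).
f(0) = 0
f′(0) = 1
f′′(0) = 0
f′′′(0) = 4
f^(4)(0) = 0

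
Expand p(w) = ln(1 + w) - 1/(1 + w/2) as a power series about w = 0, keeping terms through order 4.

-5*w^4/16 + 11*w^3/24 - 3*w^2/4 + 3*w/2 - 1

Add the two expansions coefficient-wise.
[w^0] = -1;  [w^1] = 3/2;  [w^2] = -3/4;  [w^3] = 11/24;  [w^4] = -5/16.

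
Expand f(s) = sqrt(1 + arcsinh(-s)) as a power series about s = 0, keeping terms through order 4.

s^4/384 + s^3/48 - s^2/8 - s/2 + 1

Plug the Maclaurin series of the inner function into that of the outer and collect terms.
f(0) = 1
f′(0) = -1/2
f′′(0) = -1/4
f′′′(0) = 1/8
f^(4)(0) = 1/16
The Taylor polynomial is Σ f^(k)(0)/k! · s^k.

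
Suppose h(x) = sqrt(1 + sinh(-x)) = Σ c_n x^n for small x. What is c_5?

-241/3840

Plug the Maclaurin series of the inner function into that of the outer and collect terms.
h(0) = 1
h′(0) = -1/2
h′′(0) = -1/4
h′′′(0) = -7/8
h^(4)(0) = -31/16
h^(5)(0) = -241/32
So c_5 = h^(5)(0)/5! = -241/3840.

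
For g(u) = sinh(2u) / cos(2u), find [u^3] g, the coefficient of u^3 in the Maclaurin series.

16/3

Divide the numerator series by the denominator series (power-series long division).
g(0) = 0
g′(0) = 2
g′′(0) = 0
g′′′(0) = 32
So c_3 = g′′′(0)/3! = 16/3.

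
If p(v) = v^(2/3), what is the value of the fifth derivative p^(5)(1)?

The coefficient of (v - 1)^5 in the expansion is 14/729, so p^(5)(1) = 5! * (14/729) = 560/243.

560/243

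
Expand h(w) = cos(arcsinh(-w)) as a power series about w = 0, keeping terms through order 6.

-17*w^6/144 + 5*w^4/24 - w^2/2 + 1

Compose series: expand the inner function first, then feed it into the outer expansion.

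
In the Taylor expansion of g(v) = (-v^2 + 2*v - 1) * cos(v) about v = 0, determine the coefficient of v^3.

Shift and add copies of the series according to the polynomial's terms.
g(0) = -1
g′(0) = 2
g′′(0) = -1
g′′′(0) = -6

-1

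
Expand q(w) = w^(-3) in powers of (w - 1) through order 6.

28*(w - 1)^6 - 21*(w - 1)^5 + 15*(w - 1)^4 - 10*(w - 1)^3 + 6*(w - 1)^2 - 3*(w - 1) + 1

Differentiate repeatedly and evaluate at the center.
q(1) = 1
q′(1) = -3
q′′(1) = 12
q′′′(1) = -60
q^(4)(1) = 360
q^(5)(1) = -2520
q^(6)(1) = 20160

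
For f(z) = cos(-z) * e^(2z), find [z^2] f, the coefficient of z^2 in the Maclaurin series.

Write out both Maclaurin series and multiply, keeping only the needed powers.
[z^0] = 1;  [z^1] = 2;  [z^2] = 3/2.

3/2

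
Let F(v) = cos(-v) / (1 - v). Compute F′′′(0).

Write out both Maclaurin series and multiply, keeping only the needed powers.
From the series, [v^3] F = 1/2; multiply by 3! = 6 to get 3.

3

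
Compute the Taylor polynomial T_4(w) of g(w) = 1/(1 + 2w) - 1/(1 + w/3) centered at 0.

Combine the two series term by term.
g(0) = 0
g′(0) = -5/3
g′′(0) = 70/9
g′′′(0) = -430/9
g^(4)(0) = 10360/27

1295*w^4/81 - 215*w^3/27 + 35*w^2/9 - 5*w/3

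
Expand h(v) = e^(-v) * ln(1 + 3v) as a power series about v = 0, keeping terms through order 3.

Multiply the two series term by term and collect like powers.
h(0) = 0
h′(0) = 3
h′′(0) = -15
h′′′(0) = 90
Dividing each by k! gives the coefficients c_0, ..., c_3.

15*v^3 - 15*v^2/2 + 3*v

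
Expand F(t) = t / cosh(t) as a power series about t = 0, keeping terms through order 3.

Write the quotient as an unknown series and match coefficients against numerator = denominator · series.
[t^0] = 0;  [t^1] = 1;  [t^2] = 0;  [t^3] = -1/2.

-t^3/2 + t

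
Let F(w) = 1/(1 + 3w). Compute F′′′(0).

From the series, [w^3] F = -27; multiply by 3! = 6 to get -162.

-162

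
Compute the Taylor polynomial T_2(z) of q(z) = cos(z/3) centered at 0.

[z^0] = 1;  [z^1] = 0;  [z^2] = -1/18.

1 - z^2/18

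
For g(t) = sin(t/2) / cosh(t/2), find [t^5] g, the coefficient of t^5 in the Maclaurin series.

Write the quotient as an unknown series and match coefficients against numerator = denominator · series.
g(0) = 0
g′(0) = 1/2
g′′(0) = 0
g′′′(0) = -1/2
g^(4)(0) = 0
g^(5)(0) = 9/8
So c_5 = g^(5)(0)/5! = 3/320.

3/320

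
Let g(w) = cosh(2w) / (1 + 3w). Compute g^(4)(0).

Take the Cauchy product of the two expansions.
From the series, [w^4] g = 299/3; multiply by 4! = 24 to get 2392.

2392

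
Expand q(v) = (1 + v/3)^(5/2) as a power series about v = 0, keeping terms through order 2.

5*v^2/24 + 5*v/6 + 1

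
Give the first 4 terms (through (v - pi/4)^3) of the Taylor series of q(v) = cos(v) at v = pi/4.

sqrt(2)*(v - pi/4)^3/12 - sqrt(2)*(v - pi/4)^2/4 - sqrt(2)*(v - pi/4)/2 + sqrt(2)/2

Use the known series and substitute for the argument.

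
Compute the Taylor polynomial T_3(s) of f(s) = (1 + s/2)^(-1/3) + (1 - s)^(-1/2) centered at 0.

Add the two expansions coefficient-wise.
[s^0] = 2;  [s^1] = 1/3;  [s^2] = 31/72;  [s^3] = 377/1296.

377*s^3/1296 + 31*s^2/72 + s/3 + 2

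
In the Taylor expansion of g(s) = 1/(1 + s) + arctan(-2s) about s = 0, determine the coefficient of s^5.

Combine the two series term by term.
g(0) = 1
g′(0) = -3
g′′(0) = 2
g′′′(0) = 10
g^(4)(0) = 24
g^(5)(0) = -888
So c_5 = g^(5)(0)/5! = -37/5.

-37/5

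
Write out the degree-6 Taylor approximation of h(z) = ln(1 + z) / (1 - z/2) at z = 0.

Write out both Maclaurin series and multiply, keeping only the needed powers.
h(0) = 0
h′(0) = 1
h′′(0) = 0
h′′′(0) = 2
h^(4)(0) = -2
h^(5)(0) = 19
h^(6)(0) = -63

-7*z^6/80 + 19*z^5/120 - z^4/12 + z^3/3 + z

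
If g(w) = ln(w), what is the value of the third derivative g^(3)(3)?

2/27

The coefficient of (w - 3)^3 in the expansion is 1/81, so g′′′(3) = 3! * (1/81) = 2/27.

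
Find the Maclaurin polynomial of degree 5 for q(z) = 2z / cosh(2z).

Divide the numerator series by the denominator series (power-series long division).
[z^0] = 0;  [z^1] = 2;  [z^2] = 0;  [z^3] = -4;  [z^4] = 0;  [z^5] = 20/3.

20*z^5/3 - 4*z^3 + 2*z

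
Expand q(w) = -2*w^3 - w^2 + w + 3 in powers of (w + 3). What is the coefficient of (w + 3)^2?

17

[(w + 3)^0] = 45;  [(w + 3)^1] = -47;  [(w + 3)^2] = 17.
So c_2 = q′′(-3)/2! = 17.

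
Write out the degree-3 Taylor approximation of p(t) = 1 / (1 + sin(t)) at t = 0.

-5*t^3/6 + t^2 - t + 1

Expand as Σ (-1)^k u^k with u equal to the inner function's series.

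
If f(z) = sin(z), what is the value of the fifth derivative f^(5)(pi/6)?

sqrt(3)/2

From the series, [(z - pi/6)^5] f = sqrt(3)/240; multiply by 5! = 120 to get sqrt(3)/2.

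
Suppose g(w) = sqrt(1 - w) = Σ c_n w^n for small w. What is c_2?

-1/8

[w^0] = 1;  [w^1] = -1/2;  [w^2] = -1/8.
So c_2 = g′′(0)/2! = -1/8.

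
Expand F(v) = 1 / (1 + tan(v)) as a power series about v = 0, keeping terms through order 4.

5*v^4/3 - 4*v^3/3 + v^2 - v + 1

Write 1/(1+u) = 1 - u + u^2 - u^3 + ... and substitute the series for u.
F(0) = 1
F′(0) = -1
F′′(0) = 2
F′′′(0) = -8
F^(4)(0) = 40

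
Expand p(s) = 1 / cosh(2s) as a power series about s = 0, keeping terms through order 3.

Write the quotient as an unknown series and match coefficients against numerator = denominator · series.
p(0) = 1
p′(0) = 0
p′′(0) = -4
p′′′(0) = 0

1 - 2*s^2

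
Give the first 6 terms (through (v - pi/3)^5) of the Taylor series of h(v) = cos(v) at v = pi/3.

Compute the successive derivatives at the expansion point and divide by k!.
h(pi/3) = 1/2
h′(pi/3) = -sqrt(3)/2
h′′(pi/3) = -1/2
h′′′(pi/3) = sqrt(3)/2
h^(4)(pi/3) = 1/2
h^(5)(pi/3) = -sqrt(3)/2

-sqrt(3)*(v - pi/3)^5/240 + (v - pi/3)^4/48 + sqrt(3)*(v - pi/3)^3/12 - (v - pi/3)^2/4 - sqrt(3)*(v - pi/3)/2 + 1/2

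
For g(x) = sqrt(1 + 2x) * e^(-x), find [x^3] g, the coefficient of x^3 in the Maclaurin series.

Write out both Maclaurin series and multiply, keeping only the needed powers.
So c_3 = g′′′(0)/3! = 4/3.

4/3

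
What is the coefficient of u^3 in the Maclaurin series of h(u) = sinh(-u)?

-1/6

c_3 = h′′′(0)/3! = -1/6.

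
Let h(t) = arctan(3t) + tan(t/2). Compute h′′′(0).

-215/4

Combine the two series term by term.
From the series, [t^3] h = -215/24; multiply by 3! = 6 to get -215/4.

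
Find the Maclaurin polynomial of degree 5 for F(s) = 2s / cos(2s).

Invert the denominator's series and multiply.
F(0) = 0
F′(0) = 2
F′′(0) = 0
F′′′(0) = 24
F^(4)(0) = 0
F^(5)(0) = 800
Then c_k = F^(k)(0)/k! gives each Taylor coefficient.

20*s^5/3 + 4*s^3 + 2*s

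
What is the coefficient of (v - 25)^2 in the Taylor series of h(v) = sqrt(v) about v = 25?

-1/1000

Apply the Taylor formula c_k = f^(k)(a)/k!.
h(25) = 5
h′(25) = 1/10
h′′(25) = -1/500
Dividing each by k! gives the coefficients c_0, ..., c_2.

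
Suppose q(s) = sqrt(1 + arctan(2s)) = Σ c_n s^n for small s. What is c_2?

-1/2

Let u equal the inner series; expand the outer function in u and truncate.
[s^0] = 1;  [s^1] = 1;  [s^2] = -1/2.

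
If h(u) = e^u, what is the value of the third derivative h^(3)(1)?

e

Use the known series and substitute for the argument.
From the series, [(u - 1)^3] h = e/6; multiply by 3! = 6 to get e.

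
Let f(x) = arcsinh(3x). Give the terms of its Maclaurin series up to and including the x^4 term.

f(0) = 0
f′(0) = 3
f′′(0) = 0
f′′′(0) = -27
f^(4)(0) = 0
The Taylor polynomial is Σ f^(k)(0)/k! · x^k.

-9*x^3/2 + 3*x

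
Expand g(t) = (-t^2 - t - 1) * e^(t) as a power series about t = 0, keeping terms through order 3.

Distribute the polynomial across the series and collect like powers.
g(0) = -1
g′(0) = -2
g′′(0) = -5
g′′′(0) = -10

-5*t^3/3 - 5*t^2/2 - 2*t - 1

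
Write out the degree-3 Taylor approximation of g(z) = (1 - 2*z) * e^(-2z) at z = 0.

-16*z^3/3 + 6*z^2 - 4*z + 1

Distribute the polynomial across the series and collect like powers.
[z^0] = 1;  [z^1] = -4;  [z^2] = 6;  [z^3] = -16/3.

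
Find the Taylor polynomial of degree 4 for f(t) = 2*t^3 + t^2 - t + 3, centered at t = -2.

2*(t + 2)^3 - 11*(t + 2)^2 + 19*(t + 2) - 7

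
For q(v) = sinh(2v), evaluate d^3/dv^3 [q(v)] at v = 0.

8

From the series, [v^3] q = 4/3; multiply by 3! = 6 to get 8.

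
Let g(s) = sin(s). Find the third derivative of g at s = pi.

The coefficient of (s - pi)^3 in the expansion is 1/6, so g′′′(pi) = 3! * (1/6) = 1.

1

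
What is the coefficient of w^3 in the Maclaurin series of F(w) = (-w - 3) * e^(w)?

Distribute the polynomial across the series and collect like powers.
[w^0] = -3;  [w^1] = -4;  [w^2] = -5/2;  [w^3] = -1.

-1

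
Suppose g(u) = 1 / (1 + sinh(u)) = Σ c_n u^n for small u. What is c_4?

4/3

Expand as Σ (-1)^k u^k with u equal to the inner function's series.
g(0) = 1
g′(0) = -1
g′′(0) = 2
g′′′(0) = -7
g^(4)(0) = 32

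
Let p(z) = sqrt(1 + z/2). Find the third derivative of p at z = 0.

Compute the successive derivatives at the expansion point and divide by k!.
The coefficient of z^3 in the expansion is 1/128, so p′′′(0) = 3! * (1/128) = 3/64.

3/64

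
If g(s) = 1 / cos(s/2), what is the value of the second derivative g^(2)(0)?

Divide the numerator series by the denominator series (power-series long division).
The coefficient of s^2 in the expansion is 1/8, so g′′(0) = 2! * (1/8) = 1/4.

1/4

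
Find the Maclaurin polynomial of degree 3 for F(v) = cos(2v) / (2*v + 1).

-4*v^3 + 2*v^2 - 2*v + 1

Use 1/(1 - r) = Σ r^k on the denominator, then take the Cauchy product.
[v^0] = 1;  [v^1] = -2;  [v^2] = 2;  [v^3] = -4.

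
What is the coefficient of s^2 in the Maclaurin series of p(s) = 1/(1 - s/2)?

1/4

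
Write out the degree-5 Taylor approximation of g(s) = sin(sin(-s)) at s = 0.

Substitute the inner expansion into the outer series and collect powers.
g(0) = 0
g′(0) = -1
g′′(0) = 0
g′′′(0) = 2
g^(4)(0) = 0
g^(5)(0) = -12
The Taylor polynomial is Σ g^(k)(0)/k! · s^k.

-s^5/10 + s^3/3 - s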